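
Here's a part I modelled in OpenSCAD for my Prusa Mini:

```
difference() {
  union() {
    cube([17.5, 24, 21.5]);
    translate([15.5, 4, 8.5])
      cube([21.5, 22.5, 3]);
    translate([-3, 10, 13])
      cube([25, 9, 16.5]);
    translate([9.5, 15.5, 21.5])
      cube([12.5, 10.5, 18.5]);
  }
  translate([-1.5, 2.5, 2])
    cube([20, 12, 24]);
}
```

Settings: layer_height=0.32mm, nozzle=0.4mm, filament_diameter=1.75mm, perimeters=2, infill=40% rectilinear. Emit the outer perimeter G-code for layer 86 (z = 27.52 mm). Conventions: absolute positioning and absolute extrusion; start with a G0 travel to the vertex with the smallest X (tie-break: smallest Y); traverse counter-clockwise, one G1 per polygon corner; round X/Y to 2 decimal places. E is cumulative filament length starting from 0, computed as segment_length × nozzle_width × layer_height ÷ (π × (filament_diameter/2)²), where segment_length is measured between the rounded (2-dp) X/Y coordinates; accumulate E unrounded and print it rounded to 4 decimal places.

At z = 27.52 mm: the cube does not reach this height (z outside [0, 21.5]); the cube at (15.5, 4) is not intersected at this z (z outside [8.5, 11.5]); the cube at (-3, 10) is present — its section is the full 25×9 rectangle; the cube at (9.5, 15.5) (footprint 12.5×10.5) is included at this height; Combining (union): the regions partially overlap (shared area 43.75 mm²), so overlapping operands fuse into one piece — 1 connected region; the cube at (-1.5, 2.5) is not intersected at this z (z outside [2, 26]); Taking the first minus the rest: none of the subtracted shapes is present at this height, so that combined region is unchanged — 1 connected region. The outline is a single polygon with 6 vertices. Extrusion per mm of travel: 0.4 × 0.32 / (π × 0.875²) = 0.053216. Accumulating E over each segment gives final E = 4.3637.

G0 X-3.00 Y10.00 Z27.52
G1 X22.00 Y10.00 E1.3304
G1 X22.00 Y26.00 E2.1819
G1 X9.50 Y26.00 E2.8471
G1 X9.50 Y19.00 E3.2196
G1 X-3.00 Y19.00 E3.8848
G1 X-3.00 Y10.00 E4.3637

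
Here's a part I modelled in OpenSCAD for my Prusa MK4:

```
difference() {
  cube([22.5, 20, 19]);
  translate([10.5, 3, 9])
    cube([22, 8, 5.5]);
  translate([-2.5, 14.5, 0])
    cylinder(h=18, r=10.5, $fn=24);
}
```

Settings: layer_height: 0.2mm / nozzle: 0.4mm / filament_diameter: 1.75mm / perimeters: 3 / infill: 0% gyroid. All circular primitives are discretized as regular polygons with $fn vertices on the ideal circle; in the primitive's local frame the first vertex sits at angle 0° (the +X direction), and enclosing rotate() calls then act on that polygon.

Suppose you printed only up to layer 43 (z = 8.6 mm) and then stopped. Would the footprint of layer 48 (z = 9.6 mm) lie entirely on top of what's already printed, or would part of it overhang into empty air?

Compare the two slices. At z = 8.6: the 22.5×20 cube contributes its full rectangle (area 450.00 mm²); the cube at (10.5, 3) does not reach this height (z outside [9, 14.5]); the r=10.5 cylinder at (-2.5, 14.5) contributes a regular 24-gon of circumradius 10.5 (area = (24/2)·10.500²·sin(360°/24) = 342.42 mm²); Subtracting the remaining from the first: starting from the 22.5×20 cube (450.00 mm²), the r=10.5 cylinder at (-2.5, 14.5) partially overlaps it — only the 100.67 mm² overlap (of its 342.42 mm²) is removed, clipping the outline — area = 349.33 mm². At z = 9.6: the cube (footprint 22.5×20) is included at this height (area 450.00 mm²); the cube at (10.5, 3) is present — its section is the full 22×8 rectangle (area 176.00 mm²); the r=10.5 cylinder at (-2.5, 14.5) gives a regular 24-gon of circumradius 10.5 (constant along its height) (area = (24/2)·10.500²·sin(360°/24) = 342.42 mm²); After the difference (first − rest): starting from the 22.5×20 cube (450.00 mm²), the 22×8 cube at (10.5, 3) partially overlaps it — only the 96.00 mm² overlap (of its 176.00 mm²) is removed, clipping the outline; the r=10.5 cylinder at (-2.5, 14.5) partially overlaps it — only the 100.67 mm² overlap (of its 342.42 mm²) is removed, clipping the outline — area = 253.33 mm². Checking containment: the cross-section at z = 9.6 is a subset of the cross-section at z = 8.6.

entirely on top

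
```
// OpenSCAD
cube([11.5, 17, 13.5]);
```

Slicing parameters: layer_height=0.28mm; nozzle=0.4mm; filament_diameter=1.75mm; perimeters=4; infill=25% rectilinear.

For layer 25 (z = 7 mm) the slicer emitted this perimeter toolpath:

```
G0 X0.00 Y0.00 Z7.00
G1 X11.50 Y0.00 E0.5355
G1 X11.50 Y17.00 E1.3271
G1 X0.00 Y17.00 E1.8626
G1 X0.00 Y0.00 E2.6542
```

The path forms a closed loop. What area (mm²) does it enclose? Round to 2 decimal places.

195.50 mm²

Apply the shoelace formula to the sequence of (X, Y) vertices; enclosed area = 195.50 mm².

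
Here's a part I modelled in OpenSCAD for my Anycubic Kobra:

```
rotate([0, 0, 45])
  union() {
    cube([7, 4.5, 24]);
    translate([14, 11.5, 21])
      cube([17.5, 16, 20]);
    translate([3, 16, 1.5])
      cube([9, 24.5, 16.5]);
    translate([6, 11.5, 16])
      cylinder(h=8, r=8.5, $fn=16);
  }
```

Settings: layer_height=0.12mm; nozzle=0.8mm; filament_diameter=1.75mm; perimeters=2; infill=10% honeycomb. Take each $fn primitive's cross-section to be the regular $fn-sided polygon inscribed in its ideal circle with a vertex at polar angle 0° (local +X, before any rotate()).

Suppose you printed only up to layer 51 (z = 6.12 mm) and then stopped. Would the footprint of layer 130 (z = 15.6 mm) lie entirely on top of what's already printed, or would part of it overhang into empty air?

entirely on top

Compare the two slices. At z = 6.12: the 7×4.5 cube contributes its full rectangle (area 31.50 mm²); the cube at (14, 11.5) does not reach this height (z outside [21, 41]); the cube at (3, 16) (footprint 9×24.5) is included at this height (area 220.50 mm²); the cylinder at (6, 11.5) is not intersected at this z (z outside [16, 24]); Merging all regions: the 2 present regions are separate (no shared area or edge), so areas and boundary lengths simply add and each stays a separate island — area = 252.00 mm²; (whole slice rotated 45° about Z — lengths, areas and connectivity unchanged). At z = 15.6: the 7×4.5 cube contributes its full rectangle (area 31.50 mm²); the cube at (14, 11.5) is absent (z outside [21, 41]); the 9×24.5 cube at (3, 16) contributes its full rectangle (area 220.50 mm²); the cylinder at (6, 11.5) is absent (z outside [16, 24]); Combining (union): the 2 present regions are separate (no shared area or edge), so areas and boundary lengths simply add and each stays a separate island — area = 252.00 mm²; (whole slice rotated 45° about Z — lengths, areas and connectivity unchanged). Checking containment: the cross-section at z = 15.6 is a subset of the cross-section at z = 6.12.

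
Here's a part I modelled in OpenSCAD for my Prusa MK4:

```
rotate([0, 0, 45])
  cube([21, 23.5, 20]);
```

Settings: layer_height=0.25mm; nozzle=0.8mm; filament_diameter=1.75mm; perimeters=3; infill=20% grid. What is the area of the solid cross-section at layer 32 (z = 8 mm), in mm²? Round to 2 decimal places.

At z = 8 mm: the 21×23.5 cube contributes its full rectangle (area 493.50 mm²); (rotated 45° about Z; rotation is an isometry so areas/perimeters/island counts are preserved). Overall, the cross-section is a single solid region. Net area = 493.50 mm².

493.50 mm²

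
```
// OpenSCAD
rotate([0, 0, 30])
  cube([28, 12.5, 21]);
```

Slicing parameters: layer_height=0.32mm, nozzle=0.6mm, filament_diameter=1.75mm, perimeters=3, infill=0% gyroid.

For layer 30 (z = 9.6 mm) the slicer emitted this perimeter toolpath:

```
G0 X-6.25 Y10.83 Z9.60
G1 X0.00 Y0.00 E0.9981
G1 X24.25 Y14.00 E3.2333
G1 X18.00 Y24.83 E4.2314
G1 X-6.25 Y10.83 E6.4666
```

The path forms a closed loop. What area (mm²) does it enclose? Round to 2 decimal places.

Apply the shoelace formula to the sequence of (X, Y) vertices; enclosed area = 350.13 mm².

350.13 mm²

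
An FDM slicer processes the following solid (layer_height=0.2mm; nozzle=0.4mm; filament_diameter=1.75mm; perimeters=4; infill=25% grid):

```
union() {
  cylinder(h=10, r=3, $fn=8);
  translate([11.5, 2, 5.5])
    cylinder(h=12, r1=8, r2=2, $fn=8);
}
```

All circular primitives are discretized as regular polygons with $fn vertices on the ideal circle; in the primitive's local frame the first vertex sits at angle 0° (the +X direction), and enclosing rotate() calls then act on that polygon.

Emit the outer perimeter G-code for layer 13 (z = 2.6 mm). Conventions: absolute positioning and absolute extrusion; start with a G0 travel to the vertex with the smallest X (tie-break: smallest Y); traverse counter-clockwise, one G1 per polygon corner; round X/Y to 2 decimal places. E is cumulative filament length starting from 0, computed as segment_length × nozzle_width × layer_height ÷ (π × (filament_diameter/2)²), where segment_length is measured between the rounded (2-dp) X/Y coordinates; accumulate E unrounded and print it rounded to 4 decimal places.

G0 X-3.00 Y0.00 Z2.60
G1 X-2.12 Y-2.12 E0.0763
G1 X0.00 Y-3.00 E0.1527
G1 X2.12 Y-2.12 E0.2290
G1 X3.00 Y0.00 E0.3054
G1 X2.12 Y2.12 E0.3817
G1 X0.00 Y3.00 E0.4581
G1 X-2.12 Y2.12 E0.5344
G1 X-3.00 Y0.00 E0.6108

At z = 2.6 mm: the r=3 cylinder contributes a regular 8-gon of circumradius 3; the cone at (11.5, 2) is not intersected at this z (z outside [5.5, 17.5]); Taking the union: only the r=3 cylinder is present, so the union is just that shape — 1 connected region. The outline is a single polygon with 8 vertices. Extrusion per mm of travel: 0.4 × 0.2 / (π × 0.875²) = 0.033260. Accumulating E over each segment gives final E = 0.6108.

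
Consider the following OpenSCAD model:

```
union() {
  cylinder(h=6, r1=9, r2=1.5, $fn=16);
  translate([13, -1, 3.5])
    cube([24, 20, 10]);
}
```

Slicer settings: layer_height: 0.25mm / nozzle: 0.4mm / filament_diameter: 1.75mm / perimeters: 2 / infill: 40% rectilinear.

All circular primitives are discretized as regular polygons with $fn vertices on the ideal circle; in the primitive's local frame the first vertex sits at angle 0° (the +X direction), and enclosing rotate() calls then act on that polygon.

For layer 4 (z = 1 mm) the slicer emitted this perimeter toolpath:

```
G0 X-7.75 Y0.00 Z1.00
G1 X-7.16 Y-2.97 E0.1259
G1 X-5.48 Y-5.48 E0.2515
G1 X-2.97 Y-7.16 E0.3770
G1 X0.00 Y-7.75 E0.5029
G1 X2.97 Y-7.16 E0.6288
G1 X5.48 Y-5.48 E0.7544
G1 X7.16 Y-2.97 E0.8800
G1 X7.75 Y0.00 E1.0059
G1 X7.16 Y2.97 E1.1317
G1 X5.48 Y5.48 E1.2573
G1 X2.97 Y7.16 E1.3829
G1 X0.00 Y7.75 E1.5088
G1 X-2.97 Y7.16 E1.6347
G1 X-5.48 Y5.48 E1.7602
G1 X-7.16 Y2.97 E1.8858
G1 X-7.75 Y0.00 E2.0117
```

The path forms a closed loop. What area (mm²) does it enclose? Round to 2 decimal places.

Apply the shoelace formula to the sequence of (X, Y) vertices; enclosed area = 183.91 mm².

183.91 mm²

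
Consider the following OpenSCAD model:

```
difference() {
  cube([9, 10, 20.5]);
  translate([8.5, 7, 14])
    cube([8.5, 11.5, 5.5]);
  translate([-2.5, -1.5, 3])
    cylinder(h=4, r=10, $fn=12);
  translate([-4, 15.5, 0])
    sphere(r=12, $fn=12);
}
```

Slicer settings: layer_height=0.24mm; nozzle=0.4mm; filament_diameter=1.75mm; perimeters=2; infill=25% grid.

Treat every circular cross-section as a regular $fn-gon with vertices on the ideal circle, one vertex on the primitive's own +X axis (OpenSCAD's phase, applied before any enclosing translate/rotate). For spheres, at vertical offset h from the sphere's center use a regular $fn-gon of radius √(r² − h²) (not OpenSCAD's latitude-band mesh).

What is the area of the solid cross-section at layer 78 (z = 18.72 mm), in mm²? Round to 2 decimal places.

88.50 mm²

At z = 18.72 mm: the cube (footprint 9×10) is included at this height (area 90.00 mm²); the cube at (8.5, 7) (footprint 8.5×11.5) is included at this height (area 97.75 mm²); the cylinder at (-2.5, -1.5) does not reach this height (z outside [3, 7]); the sphere at (-4, 15.5) is not intersected at this z (|z−center|=18.720 > r=12); Taking the first minus the rest: starting from the 9×10 cube (90.00 mm²), the 8.5×11.5 cube at (8.5, 7) partially overlaps it — only the 1.50 mm² overlap (of its 97.75 mm²) is removed, clipping the outline — area = 88.50 mm². Overall, the cross-section is a single solid region. Net area = 88.50 mm².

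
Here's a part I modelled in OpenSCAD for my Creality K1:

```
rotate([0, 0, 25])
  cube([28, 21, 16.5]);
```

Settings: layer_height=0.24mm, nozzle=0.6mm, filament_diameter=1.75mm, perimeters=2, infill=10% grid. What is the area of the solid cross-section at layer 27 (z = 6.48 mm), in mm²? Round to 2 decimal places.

588.00 mm²

At z = 6.48 mm: the cube is present — its section is the full 28×21 rectangle (area 588.00 mm²); (rotated 25° about Z; rotation is an isometry so areas/perimeters/island counts are preserved). Overall, the cross-section is a single solid region. Net area = 588.00 mm².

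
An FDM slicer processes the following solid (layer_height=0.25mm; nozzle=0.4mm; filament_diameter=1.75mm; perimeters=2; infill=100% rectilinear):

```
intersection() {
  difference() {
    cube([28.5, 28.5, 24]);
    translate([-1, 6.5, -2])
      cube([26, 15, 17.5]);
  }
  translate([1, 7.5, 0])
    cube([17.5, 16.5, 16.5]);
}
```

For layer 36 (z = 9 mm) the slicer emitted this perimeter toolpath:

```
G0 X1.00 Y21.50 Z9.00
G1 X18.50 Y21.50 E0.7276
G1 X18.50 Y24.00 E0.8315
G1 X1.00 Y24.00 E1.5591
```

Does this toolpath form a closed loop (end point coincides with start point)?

no

Start point (G0): (1.00, 21.50). End point (last G1): the path does not return to the start — open.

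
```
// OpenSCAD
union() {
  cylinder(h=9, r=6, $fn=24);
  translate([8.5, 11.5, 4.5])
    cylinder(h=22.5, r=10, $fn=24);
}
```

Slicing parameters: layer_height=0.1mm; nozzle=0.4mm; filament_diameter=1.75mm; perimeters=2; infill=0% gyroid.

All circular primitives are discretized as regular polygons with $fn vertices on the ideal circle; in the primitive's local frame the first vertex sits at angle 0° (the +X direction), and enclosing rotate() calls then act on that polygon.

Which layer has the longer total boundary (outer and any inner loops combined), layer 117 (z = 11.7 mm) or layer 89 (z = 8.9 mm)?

Layer 117 (z = 11.7): the cylinder is not intersected at this z (z outside [0, 9]); the r=10 cylinder at (8.5, 11.5) gives a regular 24-gon of circumradius 10 (constant along its height) (perimeter = 2·24·10.000·sin(180°/24) = 62.65 mm); Combining (union): only the r=10 cylinder at (8.5, 11.5) is present, so the union is just that shape — boundary = 62.65 mm. So its perimeter = 62.65 mm. Layer 89 (z = 8.9): the r=6 cylinder contributes a regular 24-gon of circumradius 6 (perimeter = 2·24·6.000·sin(180°/24) = 37.59 mm); the cylinder at (8.5, 11.5): section is a regular 24-gon, circumradius r=10 (perimeter = 2·24·10.000·sin(180°/24) = 62.65 mm); Taking the union: the regions partially overlap (shared area 7.24 mm²), so the edge portions inside another operand are dropped and the merged outline is re-measured after clipping — boundary = 86.25 mm. So its perimeter = 86.25 mm. Layer 89 is larger (86.25 vs 62.65 mm).

layer 89 (z = 8.9 mm)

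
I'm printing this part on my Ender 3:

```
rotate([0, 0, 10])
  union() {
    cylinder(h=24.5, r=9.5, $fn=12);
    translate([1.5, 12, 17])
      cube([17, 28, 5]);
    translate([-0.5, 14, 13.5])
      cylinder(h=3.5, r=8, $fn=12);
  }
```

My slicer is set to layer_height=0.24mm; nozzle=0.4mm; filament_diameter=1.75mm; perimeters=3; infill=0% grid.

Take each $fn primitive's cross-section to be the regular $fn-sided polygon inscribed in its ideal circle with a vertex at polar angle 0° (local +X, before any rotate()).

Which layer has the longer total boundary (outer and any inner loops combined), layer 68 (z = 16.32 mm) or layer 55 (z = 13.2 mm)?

Layer 68 (z = 16.32): the r=9.5 cylinder gives a regular 12-gon of circumradius 9.5 (constant along its height) (perimeter = 2·12·9.500·sin(180°/12) = 59.01 mm); the cube at (1.5, 12) is absent (z outside [17, 22]); the r=8 cylinder at (-0.5, 14) contributes a regular 12-gon of circumradius 8 (perimeter = 2·12·8.000·sin(180°/12) = 49.69 mm); Taking the union: the regions partially overlap (shared area 20.71 mm²), so the edge portions inside another operand are dropped and the merged outline is re-measured after clipping — boundary = 87.37 mm; (rotated 10° about Z; rotation is an isometry so areas/perimeters/island counts are preserved). So its perimeter = 87.37 mm. Layer 55 (z = 13.2): the r=9.5 cylinder contributes a regular 12-gon of circumradius 9.5 (perimeter = 2·12·9.500·sin(180°/12) = 59.01 mm); the cube at (1.5, 12) does not reach this height (z outside [17, 22]); the cylinder at (-0.5, 14) is absent (z outside [13.5, 17]); Taking the union: only the r=9.5 cylinder is present, so the union is just that shape — boundary = 59.01 mm; (whole slice rotated 10° about Z — lengths, areas and connectivity unchanged). So its perimeter = 59.01 mm. Layer 68 is larger (87.37 vs 59.01 mm).

layer 68 (z = 16.32 mm)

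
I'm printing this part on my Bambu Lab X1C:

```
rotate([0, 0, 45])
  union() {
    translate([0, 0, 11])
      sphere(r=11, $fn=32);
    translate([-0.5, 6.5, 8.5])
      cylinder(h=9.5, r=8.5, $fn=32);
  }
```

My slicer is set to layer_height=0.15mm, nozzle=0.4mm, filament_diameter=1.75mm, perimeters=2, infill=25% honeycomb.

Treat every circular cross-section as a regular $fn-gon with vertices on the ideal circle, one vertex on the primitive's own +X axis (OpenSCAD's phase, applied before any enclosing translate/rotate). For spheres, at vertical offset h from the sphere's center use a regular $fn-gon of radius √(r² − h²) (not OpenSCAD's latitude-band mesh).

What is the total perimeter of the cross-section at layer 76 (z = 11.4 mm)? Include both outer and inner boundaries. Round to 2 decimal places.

75.36 mm

At z = 11.4 mm: the r=11 sphere contributes a regular 32-gon of circumradius √(11²−0.4²) = 10.993 (perimeter = 2·32·10.993·sin(180°/32) = 68.96 mm); the r=8.5 cylinder at (-0.5, 6.5) contributes a regular 32-gon of circumradius 8.5 (perimeter = 2·32·8.500·sin(180°/32) = 53.32 mm); Merging all regions: the regions partially overlap (shared area 167.28 mm²), so the edge portions inside another operand are dropped and the merged outline is re-measured after clipping — boundary = 75.36 mm; (whole slice rotated 45° about Z — lengths, areas and connectivity unchanged). Overall, the cross-section is a single solid region. Total boundary length (outer) = 75.36 mm.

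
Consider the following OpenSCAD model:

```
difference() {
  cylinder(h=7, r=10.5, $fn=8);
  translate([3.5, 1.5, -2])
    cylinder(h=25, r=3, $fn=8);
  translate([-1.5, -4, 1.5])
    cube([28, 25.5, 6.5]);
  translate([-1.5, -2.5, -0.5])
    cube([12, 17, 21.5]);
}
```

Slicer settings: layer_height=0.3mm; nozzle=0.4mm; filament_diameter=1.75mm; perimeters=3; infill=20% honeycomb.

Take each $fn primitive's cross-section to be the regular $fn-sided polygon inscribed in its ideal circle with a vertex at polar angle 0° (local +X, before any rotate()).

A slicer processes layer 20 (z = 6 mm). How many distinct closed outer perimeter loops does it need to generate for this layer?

At z = 6 mm: the r=10.5 cylinder contributes a regular 8-gon of circumradius 10.5; the r=3 cylinder at (3.5, 1.5) gives a regular 8-gon of circumradius 3 (constant along its height); the cube at (-1.5, -4) (footprint 28×25.5) is included at this height; the 12×17 cube at (-1.5, -2.5) contributes its full rectangle; Subtracting the remaining from the first: starting from the r=10.5 cylinder, the r=3 cylinder at (3.5, 1.5) lies wholly inside it (removes its full 25.46 mm² and its 18.37 mm outline becomes a hole wall); the 28×25.5 cube at (-1.5, -4) partially overlaps it — only the 112.47 mm² overlap (of its 714.00 mm²) is removed, clipping the outline; the 12×17 cube at (-1.5, -2.5) misses the remaining region (no effect) — 1 connected region. The result has 1 disconnected region.

1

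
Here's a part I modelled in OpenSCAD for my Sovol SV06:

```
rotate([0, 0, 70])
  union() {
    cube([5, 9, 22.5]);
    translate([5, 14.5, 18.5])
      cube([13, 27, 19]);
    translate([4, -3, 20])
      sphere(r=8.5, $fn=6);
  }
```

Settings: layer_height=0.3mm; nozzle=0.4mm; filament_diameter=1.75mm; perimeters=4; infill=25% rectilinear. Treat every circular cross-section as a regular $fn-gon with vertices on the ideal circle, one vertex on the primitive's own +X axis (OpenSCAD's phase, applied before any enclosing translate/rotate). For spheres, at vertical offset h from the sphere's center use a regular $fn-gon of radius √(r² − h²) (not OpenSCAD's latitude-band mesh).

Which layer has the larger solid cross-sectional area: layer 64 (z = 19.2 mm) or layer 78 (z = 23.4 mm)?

layer 64 (z = 19.2 mm)

Layer 64 (z = 19.2): the cube is present — its section is the full 5×9 rectangle (area 45.00 mm²); the cube at (5, 14.5) is present — its section is the full 13×27 rectangle (area 351.00 mm²); the r=8.5 sphere at (4, -3) contributes a regular 6-gon of circumradius √(8.5²−0.8²) = 8.462 (area = (6/2)·8.462²·sin(360°/6) = 186.05 mm²); Merging all regions: the regions partially overlap — summed areas 582.05 mm² minus the doubly-counted overlap 21.64 mm² gives 560.41 mm² — area = 560.41 mm²; (rotated 70° about Z; rotation is an isometry so areas/perimeters/island counts are preserved). So its area = 560.41 mm². Layer 78 (z = 23.4): the cube does not reach this height (z outside [0, 22.5]); the 13×27 cube at (5, 14.5) contributes its full rectangle (area 351.00 mm²); the r=8.5 sphere at (4, -3) contributes a regular 6-gon of circumradius √(8.5²−3.4²) = 7.790 (area = (6/2)·7.790²·sin(360°/6) = 157.68 mm²); Merging all regions: the 2 present regions are separate (no shared area or edge), so areas and boundary lengths simply add and each stays a separate island — area = 508.68 mm²; (rotated 70° about Z; rotation is an isometry so areas/perimeters/island counts are preserved). So its area = 508.68 mm². Layer 64 is larger (560.41 vs 508.68 mm²).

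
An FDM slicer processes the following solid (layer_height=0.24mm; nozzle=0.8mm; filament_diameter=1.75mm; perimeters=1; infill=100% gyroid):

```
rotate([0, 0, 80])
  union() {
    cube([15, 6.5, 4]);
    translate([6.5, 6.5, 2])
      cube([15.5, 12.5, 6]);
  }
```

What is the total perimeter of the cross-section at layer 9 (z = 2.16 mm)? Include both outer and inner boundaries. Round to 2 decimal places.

At z = 2.16 mm: the cube is present — its section is the full 15×6.5 rectangle (perimeter 43.00 mm); the 15.5×12.5 cube at (6.5, 6.5) contributes its full rectangle (perimeter 56.00 mm); Taking the union: the 2 present regions share edge segments without overlapping in area, so areas simply add but the touching pieces fuse into one outline (the shared edge portions become interior and drop out of the boundary) — boundary = 82.00 mm; (rotated 80° about Z; rotation is an isometry so areas/perimeters/island counts are preserved). Overall, the cross-section is a single solid region. Total boundary length (outer) = 82.00 mm.

82.00 mm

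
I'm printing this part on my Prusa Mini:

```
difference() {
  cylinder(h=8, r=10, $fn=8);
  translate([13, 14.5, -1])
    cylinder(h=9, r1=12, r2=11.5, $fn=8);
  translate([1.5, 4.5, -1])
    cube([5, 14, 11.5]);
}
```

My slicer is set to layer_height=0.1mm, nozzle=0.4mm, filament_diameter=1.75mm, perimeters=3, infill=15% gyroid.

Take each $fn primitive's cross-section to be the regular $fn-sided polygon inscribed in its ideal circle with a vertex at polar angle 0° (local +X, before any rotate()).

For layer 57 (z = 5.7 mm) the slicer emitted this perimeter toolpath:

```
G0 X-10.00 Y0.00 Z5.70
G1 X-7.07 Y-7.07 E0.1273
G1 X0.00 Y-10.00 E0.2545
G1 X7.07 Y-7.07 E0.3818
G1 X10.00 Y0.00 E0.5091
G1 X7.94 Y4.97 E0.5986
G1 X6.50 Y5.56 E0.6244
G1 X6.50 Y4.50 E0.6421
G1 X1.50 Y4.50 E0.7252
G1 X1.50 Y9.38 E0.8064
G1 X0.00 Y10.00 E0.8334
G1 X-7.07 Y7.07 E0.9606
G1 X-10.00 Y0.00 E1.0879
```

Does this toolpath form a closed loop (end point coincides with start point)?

yes

Start point (G0): (-10.00, 0.00). End point (last G1): the path returns to the start — closed.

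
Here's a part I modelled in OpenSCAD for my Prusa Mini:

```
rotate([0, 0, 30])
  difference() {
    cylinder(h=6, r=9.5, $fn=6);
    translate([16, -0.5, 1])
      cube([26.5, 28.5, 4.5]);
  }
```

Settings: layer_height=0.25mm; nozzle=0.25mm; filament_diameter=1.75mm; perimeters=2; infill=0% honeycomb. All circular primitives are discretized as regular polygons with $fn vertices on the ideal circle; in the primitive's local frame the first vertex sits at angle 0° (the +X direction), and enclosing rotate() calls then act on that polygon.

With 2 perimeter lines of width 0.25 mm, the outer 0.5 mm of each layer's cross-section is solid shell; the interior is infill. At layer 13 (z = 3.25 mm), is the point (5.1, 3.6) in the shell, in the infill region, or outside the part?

At z = 3.25 mm: the cylinder: section is a regular 6-gon, circumradius r=9.5; the cube at (16, -0.5) (footprint 26.5×28.5) is included at this height; Subtracting the remaining from the first: starting from the r=9.5 cylinder, the 26.5×28.5 cube at (16, -0.5) misses the remaining region (no effect) — 1 connected region; (whole slice rotated 30° about Z — lengths, areas and connectivity unchanged). Overall, the cross-section is a single solid region. Undo the 30° rotation: the query point maps to (6.217, 0.568) in the un-rotated model frame. The nearest boundary edge runs (4.75, 8.23)→(9.50, 0.00); distance from the point to it = 2.56 mm. The point is inside the cross-section and 2.56 mm from the nearest boundary — more than the 0.5 mm shell width (2 × 0.25), so it's in the infill interior.

infill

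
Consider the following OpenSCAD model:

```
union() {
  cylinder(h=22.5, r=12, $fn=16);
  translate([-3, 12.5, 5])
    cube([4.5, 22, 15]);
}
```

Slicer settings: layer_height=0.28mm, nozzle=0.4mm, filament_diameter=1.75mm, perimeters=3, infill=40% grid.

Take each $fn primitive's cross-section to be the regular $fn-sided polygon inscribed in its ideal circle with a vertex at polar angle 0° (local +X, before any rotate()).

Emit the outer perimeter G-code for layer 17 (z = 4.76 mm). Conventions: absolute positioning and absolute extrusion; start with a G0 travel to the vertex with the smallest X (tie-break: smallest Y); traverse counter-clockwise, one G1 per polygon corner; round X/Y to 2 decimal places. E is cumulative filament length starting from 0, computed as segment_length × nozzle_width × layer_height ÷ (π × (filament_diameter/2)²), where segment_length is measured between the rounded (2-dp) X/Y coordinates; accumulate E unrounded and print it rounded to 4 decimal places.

G0 X-12.00 Y0.00 Z4.76
G1 X-11.09 Y-4.59 E0.2179
G1 X-8.49 Y-8.49 E0.4361
G1 X-4.59 Y-11.09 E0.6544
G1 X0.00 Y-12.00 E0.8723
G1 X4.59 Y-11.09 E1.0902
G1 X8.49 Y-8.49 E1.3084
G1 X11.09 Y-4.59 E1.5267
G1 X12.00 Y0.00 E1.7446
G1 X11.09 Y4.59 E1.9625
G1 X8.49 Y8.49 E2.1807
G1 X4.59 Y11.09 E2.3990
G1 X0.00 Y12.00 E2.6169
G1 X-4.59 Y11.09 E2.8348
G1 X-8.49 Y8.49 E3.0530
G1 X-11.09 Y4.59 E3.2713
G1 X-12.00 Y0.00 E3.4892

At z = 4.76 mm: the r=12 cylinder contributes a regular 16-gon of circumradius 12; the cube at (-3, 12.5) is not intersected at this z (z outside [5, 20]); Merging all regions: only the r=12 cylinder is present, so the union is just that shape — 1 connected region. The outline is a single polygon with 16 vertices. Extrusion per mm of travel: 0.4 × 0.28 / (π × 0.875²) = 0.046564. Accumulating E over each segment gives final E = 3.4892.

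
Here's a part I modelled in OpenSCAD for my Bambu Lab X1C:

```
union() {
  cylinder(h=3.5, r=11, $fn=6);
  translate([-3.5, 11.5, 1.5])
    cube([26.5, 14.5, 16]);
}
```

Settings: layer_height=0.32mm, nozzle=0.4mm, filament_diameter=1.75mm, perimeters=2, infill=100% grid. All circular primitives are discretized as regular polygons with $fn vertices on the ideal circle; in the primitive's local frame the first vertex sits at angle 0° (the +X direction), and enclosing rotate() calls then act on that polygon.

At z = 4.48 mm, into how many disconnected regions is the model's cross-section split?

1

At z = 4.48 mm: the cylinder does not reach this height (z outside [0, 3.5]); the 26.5×14.5 cube at (-3.5, 11.5) contributes its full rectangle; Merging all regions: only the 26.5×14.5 cube at (-3.5, 11.5) is present, so the union is just that shape — 1 connected region. The result has 1 disconnected region.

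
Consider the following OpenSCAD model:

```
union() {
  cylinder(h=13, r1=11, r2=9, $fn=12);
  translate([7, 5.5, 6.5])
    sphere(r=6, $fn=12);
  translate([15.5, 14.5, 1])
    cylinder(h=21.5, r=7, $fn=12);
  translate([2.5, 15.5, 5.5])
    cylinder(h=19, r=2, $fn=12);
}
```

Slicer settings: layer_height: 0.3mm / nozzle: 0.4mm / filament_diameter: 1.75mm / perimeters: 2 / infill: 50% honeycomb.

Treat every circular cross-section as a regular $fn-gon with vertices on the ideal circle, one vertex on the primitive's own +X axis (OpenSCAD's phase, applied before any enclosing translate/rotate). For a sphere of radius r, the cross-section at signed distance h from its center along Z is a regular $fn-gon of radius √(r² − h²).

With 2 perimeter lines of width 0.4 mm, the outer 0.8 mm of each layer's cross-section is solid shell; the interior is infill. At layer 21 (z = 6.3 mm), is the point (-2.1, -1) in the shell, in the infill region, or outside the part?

At z = 6.3 mm: the cone (r1=11→r2=9) has section circumradius 10.031 here — a regular 12-gon; the r=6 sphere at (7, 5.5) slices to a regular 12-gon of circumradius 5.997 (√(r²−h²) with h=0.2 from center); the r=7 cylinder at (15.5, 14.5) gives a regular 12-gon of circumradius 7 (constant along its height); the r=2 cylinder at (2.5, 15.5) contributes a regular 12-gon of circumradius 2; Taking the union: the regions partially overlap (shared area 57.83 mm²), so overlapping operands fuse into one piece — 2 connected regions. Overall, the cross-section has 2 separate islands. The nearest boundary edge runs (-8.69, -5.02)→(-10.03, 0.00); distance from the point to it = 7.40 mm. (Shell/infill is judged within the island containing the point — the largest one.) The point is inside the cross-section and 7.40 mm from the nearest boundary — more than the 0.8 mm shell width (2 × 0.4), so it's in the infill interior.

infill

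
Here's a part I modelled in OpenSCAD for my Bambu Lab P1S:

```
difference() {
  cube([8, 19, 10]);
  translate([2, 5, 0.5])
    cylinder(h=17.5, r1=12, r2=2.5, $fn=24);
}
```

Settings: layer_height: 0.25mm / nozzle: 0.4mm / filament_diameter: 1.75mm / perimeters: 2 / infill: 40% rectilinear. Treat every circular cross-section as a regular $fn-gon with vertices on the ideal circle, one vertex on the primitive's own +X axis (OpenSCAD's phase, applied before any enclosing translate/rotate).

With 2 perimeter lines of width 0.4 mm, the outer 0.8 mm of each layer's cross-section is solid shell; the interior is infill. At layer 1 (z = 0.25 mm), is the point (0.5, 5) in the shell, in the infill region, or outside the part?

At z = 0.25 mm: the 8×19 cube contributes its full rectangle; the cone at (2, 5) is absent (z outside [0.5, 18]); Subtracting the remaining from the first: none of the subtracted shapes is present at this height, so the 8×19 cube is unchanged — 1 connected region. Overall, the cross-section is a single solid region. The nearest boundary edge runs (0.00, 19.00)→(0.00, 0.00); distance from the point to it = 0.50 mm. The point is inside the cross-section, 0.50 mm from the nearest boundary — within the 0.8 mm shell band (2 × 0.4).

shell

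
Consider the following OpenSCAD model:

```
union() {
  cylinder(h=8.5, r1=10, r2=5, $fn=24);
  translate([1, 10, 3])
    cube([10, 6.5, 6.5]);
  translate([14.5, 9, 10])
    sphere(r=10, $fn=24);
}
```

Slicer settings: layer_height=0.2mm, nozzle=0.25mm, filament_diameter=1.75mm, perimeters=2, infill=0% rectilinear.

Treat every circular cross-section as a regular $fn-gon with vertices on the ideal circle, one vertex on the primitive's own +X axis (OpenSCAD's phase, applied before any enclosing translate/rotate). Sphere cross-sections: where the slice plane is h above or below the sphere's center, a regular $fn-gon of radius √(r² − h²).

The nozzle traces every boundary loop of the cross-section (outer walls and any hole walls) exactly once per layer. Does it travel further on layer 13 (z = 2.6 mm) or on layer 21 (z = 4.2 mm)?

layer 21 (z = 4.2 mm)

Layer 13 (z = 2.6): the cone (r1=10→r2=5) has section circumradius 8.471 here — a regular 24-gon (perimeter = 2·24·8.471·sin(180°/24) = 53.07 mm); the cube at (1, 10) is absent (z outside [3, 9.5]); the r=10 sphere at (14.5, 9) contributes a regular 24-gon of circumradius √(10²−7.4²) = 6.726 (perimeter = 2·24·6.726·sin(180°/24) = 42.14 mm); Taking the union: the 2 present regions are separate (no shared area or edge), so areas and boundary lengths simply add and each stays a separate island — boundary = 95.21 mm. So its perimeter = 95.21 mm. Layer 21 (z = 4.2): the cone: at t=0.494 of its height the radius interpolates to r₁+(r₂−r₁)t = 7.529, giving a regular 24-gon of that circumradius (perimeter = 2·24·7.529·sin(180°/24) = 47.17 mm); the 10×6.5 cube at (1, 10) contributes its full rectangle (perimeter 33.00 mm); the sphere at (14.5, 9): section is a regular 24-gon, circumradius = √(r²−h²) = √(10²−5.8²) = 8.146 (perimeter = 2·24·8.146·sin(180°/24) = 51.04 mm); Combining (union): the regions partially overlap (shared area 19.51 mm²), so the edge portions inside another operand are dropped and the merged outline is re-measured after clipping — boundary = 112.29 mm. So its perimeter = 112.29 mm. Layer 21 is larger (112.29 vs 95.21 mm).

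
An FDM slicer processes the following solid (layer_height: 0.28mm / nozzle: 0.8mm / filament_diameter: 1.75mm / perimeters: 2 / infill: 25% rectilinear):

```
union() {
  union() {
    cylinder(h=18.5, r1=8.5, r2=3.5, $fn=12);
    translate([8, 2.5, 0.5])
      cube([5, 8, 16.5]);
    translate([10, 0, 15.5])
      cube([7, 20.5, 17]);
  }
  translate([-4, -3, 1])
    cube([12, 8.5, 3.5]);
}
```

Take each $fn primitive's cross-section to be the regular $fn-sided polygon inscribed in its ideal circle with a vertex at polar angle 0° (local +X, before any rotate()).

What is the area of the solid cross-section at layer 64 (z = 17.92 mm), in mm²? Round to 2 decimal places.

183.62 mm²

At z = 17.92 mm: the cone contributes a regular 12-gon of circumradius 3.657 (interpolated between r1=8.5 and r2=3.5 at t=0.969) (area = (12/2)·3.657²·sin(360°/12) = 40.12 mm²); the cube at (8, 2.5) does not reach this height (z outside [0.5, 17]); the cube at (10, 0) is present — its section is the full 7×20.5 rectangle (area 143.50 mm²); Merging all regions: the 2 present regions are separate (no shared area or edge), so areas and boundary lengths simply add and each stays a separate island — area = 183.62 mm²; the cube at (-4, -3) is not intersected at this z (z outside [1, 4.5]); Taking the union: only the result so far is present, so the union is just that shape — area = 183.62 mm². Overall, the cross-section has 2 separate islands. Net area = 183.62 mm².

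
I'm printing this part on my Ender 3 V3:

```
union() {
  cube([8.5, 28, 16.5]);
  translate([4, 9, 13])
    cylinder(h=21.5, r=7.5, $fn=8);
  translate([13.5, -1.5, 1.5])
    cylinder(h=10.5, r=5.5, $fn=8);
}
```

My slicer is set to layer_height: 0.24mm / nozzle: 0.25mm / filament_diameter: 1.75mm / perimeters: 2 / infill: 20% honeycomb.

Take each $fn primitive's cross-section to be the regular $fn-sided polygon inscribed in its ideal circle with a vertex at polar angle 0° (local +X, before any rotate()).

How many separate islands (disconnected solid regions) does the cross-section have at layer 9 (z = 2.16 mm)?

2

At z = 2.16 mm: the 8.5×28 cube contributes its full rectangle; the cylinder at (4, 9) is not intersected at this z (z outside [13, 34.5]); the r=5.5 cylinder at (13.5, -1.5) contributes a regular 8-gon of circumradius 5.5; Merging all regions: the 2 present regions are separate (no shared area or edge), so areas and boundary lengths simply add and each stays a separate island — 2 connected regions. Overall, the cross-section has 2 separate islands. Island count = 2.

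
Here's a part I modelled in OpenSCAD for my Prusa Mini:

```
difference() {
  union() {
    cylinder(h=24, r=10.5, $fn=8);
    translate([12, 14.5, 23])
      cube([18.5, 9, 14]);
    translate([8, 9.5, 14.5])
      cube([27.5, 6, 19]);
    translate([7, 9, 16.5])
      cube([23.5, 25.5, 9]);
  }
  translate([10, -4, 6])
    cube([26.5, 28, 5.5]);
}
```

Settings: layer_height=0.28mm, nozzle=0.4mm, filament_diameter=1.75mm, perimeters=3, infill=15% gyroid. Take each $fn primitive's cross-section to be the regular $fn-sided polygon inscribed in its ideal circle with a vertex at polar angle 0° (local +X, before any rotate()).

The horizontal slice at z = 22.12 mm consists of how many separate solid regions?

At z = 22.12 mm: the r=10.5 cylinder gives a regular 8-gon of circumradius 10.5 (constant along its height); the cube at (12, 14.5) is absent (z outside [23, 37]); the cube at (8, 9.5) is present — its section is the full 27.5×6 rectangle; the cube at (7, 9) (footprint 23.5×25.5) is included at this height; Taking the union: the regions partially overlap (shared area 135.00 mm²), so overlapping operands fuse into one piece — 2 connected regions; the cube at (10, -4) is not intersected at this z (z outside [6, 11.5]); Taking the first minus the rest: none of the subtracted shapes is present at this height, so the result so far is unchanged — 2 connected regions. The result has 2 disconnected regions.

2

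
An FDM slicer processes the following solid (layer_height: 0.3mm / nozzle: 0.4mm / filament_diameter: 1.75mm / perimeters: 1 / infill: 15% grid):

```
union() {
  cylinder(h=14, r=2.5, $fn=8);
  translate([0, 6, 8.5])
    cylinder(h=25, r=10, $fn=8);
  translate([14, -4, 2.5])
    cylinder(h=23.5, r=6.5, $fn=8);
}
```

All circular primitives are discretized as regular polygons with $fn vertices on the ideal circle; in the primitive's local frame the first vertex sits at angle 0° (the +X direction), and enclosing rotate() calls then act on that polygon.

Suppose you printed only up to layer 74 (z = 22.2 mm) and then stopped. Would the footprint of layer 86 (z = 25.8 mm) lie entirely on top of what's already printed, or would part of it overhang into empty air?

Compare the two slices. At z = 22.2: the cylinder is not intersected at this z (z outside [0, 14]); the cylinder at (0, 6): section is a regular 8-gon, circumradius r=10 (area = (8/2)·10.000²·sin(360°/8) = 282.84 mm²); the r=6.5 cylinder at (14, -4) contributes a regular 8-gon of circumradius 6.5 (area = (8/2)·6.500²·sin(360°/8) = 119.50 mm²); Combining (union): the 2 present regions are separate (no shared area or edge), so areas and boundary lengths simply add and each stays a separate island — area = 402.34 mm². At z = 25.8: the cylinder is not intersected at this z (z outside [0, 14]); the cylinder at (0, 6): section is a regular 8-gon, circumradius r=10 (area = (8/2)·10.000²·sin(360°/8) = 282.84 mm²); the cylinder at (14, -4): section is a regular 8-gon, circumradius r=6.5 (area = (8/2)·6.500²·sin(360°/8) = 119.50 mm²); Taking the union: the 2 present regions are separate (no shared area or edge), so areas and boundary lengths simply add and each stays a separate island — area = 402.34 mm². Checking containment: the cross-section at z = 25.8 is a subset of the cross-section at z = 22.2.

entirely on top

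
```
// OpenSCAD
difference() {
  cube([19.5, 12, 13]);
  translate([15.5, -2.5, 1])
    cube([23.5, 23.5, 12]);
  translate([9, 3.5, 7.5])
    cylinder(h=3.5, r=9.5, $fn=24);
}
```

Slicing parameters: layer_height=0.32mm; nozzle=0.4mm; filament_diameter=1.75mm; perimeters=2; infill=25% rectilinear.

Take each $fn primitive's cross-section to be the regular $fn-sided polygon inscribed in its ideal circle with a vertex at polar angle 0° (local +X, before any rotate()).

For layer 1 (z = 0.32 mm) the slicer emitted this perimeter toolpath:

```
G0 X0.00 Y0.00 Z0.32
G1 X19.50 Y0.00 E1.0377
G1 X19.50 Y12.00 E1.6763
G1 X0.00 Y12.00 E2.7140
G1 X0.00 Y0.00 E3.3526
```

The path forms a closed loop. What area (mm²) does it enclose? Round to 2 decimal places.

Apply the shoelace formula to the sequence of (X, Y) vertices; enclosed area = 234.00 mm².

234.00 mm²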